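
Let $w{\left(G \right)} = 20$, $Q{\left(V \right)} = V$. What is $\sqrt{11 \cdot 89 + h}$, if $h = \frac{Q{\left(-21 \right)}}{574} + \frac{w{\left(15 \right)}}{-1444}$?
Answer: $\frac{\sqrt{2376266930}}{1558} \approx 31.288$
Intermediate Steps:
$h = - \frac{1493}{29602}$ ($h = - \frac{21}{574} + \frac{20}{-1444} = \left(-21\right) \frac{1}{574} + 20 \left(- \frac{1}{1444}\right) = - \frac{3}{82} - \frac{5}{361} = - \frac{1493}{29602} \approx -0.050436$)
$\sqrt{11 \cdot 89 + h} = \sqrt{11 \cdot 89 - \frac{1493}{29602}} = \sqrt{979 - \frac{1493}{29602}} = \sqrt{\frac{28978865}{29602}} = \frac{\sqrt{2376266930}}{1558}$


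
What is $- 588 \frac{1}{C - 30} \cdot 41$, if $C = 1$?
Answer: $\frac{24108}{29} \approx 831.31$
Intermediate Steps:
$- 588 \frac{1}{C - 30} \cdot 41 = - 588 \frac{1}{1 - 30} \cdot 41 = - 588 \frac{1}{-29} \cdot 41 = - 588 \left(\left(- \frac{1}{29}\right) 41\right) = \left(-588\right) \left(- \frac{41}{29}\right) = \frac{24108}{29}$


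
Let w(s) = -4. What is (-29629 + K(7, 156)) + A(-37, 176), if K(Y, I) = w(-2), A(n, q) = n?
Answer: -29670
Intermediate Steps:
K(Y, I) = -4
(-29629 + K(7, 156)) + A(-37, 176) = (-29629 - 4) - 37 = -29633 - 37 = -29670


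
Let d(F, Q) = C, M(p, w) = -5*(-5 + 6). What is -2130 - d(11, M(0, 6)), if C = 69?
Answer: -2199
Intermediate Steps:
M(p, w) = -5 (M(p, w) = -5*1 = -5)
d(F, Q) = 69
-2130 - d(11, M(0, 6)) = -2130 - 1*69 = -2130 - 69 = -2199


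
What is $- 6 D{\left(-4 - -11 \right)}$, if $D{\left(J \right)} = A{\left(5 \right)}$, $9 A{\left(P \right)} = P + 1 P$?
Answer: $- \frac{20}{3} \approx -6.6667$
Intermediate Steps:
$A{\left(P \right)} = \frac{2 P}{9}$ ($A{\left(P \right)} = \frac{P + 1 P}{9} = \frac{P + P}{9} = \frac{2 P}{9}$)
$D{\left(J \right)} = \frac{10}{9}$ ($D{\left(J \right)} = \frac{2}{9} \cdot 5 = \frac{10}{9}$)
$- 6 D{\left(-4 - -11 \right)} = \left(-6\right) \frac{10}{9} = - \frac{20}{3}$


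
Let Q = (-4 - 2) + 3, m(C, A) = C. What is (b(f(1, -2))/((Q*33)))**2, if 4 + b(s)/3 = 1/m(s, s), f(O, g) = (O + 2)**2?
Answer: 1225/88209 ≈ 0.013887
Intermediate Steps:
f(O, g) = (2 + O)**2
Q = -3 (Q = -6 + 3 = -3)
b(s) = -12 + 3/s
(b(f(1, -2))/((Q*33)))**2 = ((-12 + 3/((2 + 1)**2))/((-3*33)))**2 = ((-12 + 3/(3**2))/(-99))**2 = ((-12 + 3/9)*(-1/99))**2 = ((-12 + 3*(1/9))*(-1/99))**2 = ((-12 + 1/3)*(-1/99))**2 = (-35/3*(-1/99))**2 = (35/297)**2 = 1225/88209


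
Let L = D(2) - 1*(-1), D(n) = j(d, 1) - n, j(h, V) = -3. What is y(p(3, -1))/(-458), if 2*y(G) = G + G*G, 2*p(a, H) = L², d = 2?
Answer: -18/229 ≈ -0.078603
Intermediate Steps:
D(n) = -3 - n
L = -4 (L = (-3 - 1*2) - 1*(-1) = (-3 - 2) + 1 = -5 + 1 = -4)
p(a, H) = 8 (p(a, H) = (½)*(-4)² = (½)*16 = 8)
y(G) = G/2 + G²/2 (y(G) = (G + G*G)/2 = (G + G²)/2 = G/2 + G²/2)
y(p(3, -1))/(-458) = ((½)*8*(1 + 8))/(-458) = ((½)*8*9)*(-1/458) = 36*(-1/458) = -18/229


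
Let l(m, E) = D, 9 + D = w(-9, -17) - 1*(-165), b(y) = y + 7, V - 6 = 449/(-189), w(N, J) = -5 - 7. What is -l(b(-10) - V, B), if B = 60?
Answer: -144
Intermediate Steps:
w(N, J) = -12
V = 685/189 (V = 6 + 449/(-189) = 6 + 449*(-1/189) = 6 - 449/189 = 685/189 ≈ 3.6243)
b(y) = 7 + y
D = 144 (D = -9 + (-12 - 1*(-165)) = -9 + (-12 + 165) = -9 + 153 = 144)
l(m, E) = 144
-l(b(-10) - V, B) = -1*144 = -144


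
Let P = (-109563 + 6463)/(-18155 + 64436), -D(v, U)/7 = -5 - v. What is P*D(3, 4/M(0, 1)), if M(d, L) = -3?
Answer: -5773600/46281 ≈ -124.75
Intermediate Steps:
D(v, U) = 35 + 7*v (D(v, U) = -7*(-5 - v) = 35 + 7*v)
P = -103100/46281 ≈ -2.2277
P*D(3, 4/M(0, 1)) = -103100*(35 + 7*3)/46281 = -103100*(35 + 21)/46281 = -103100/46281*56 = -5773600/46281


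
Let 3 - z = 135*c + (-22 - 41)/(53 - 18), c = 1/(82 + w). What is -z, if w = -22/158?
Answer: -101883/32335 ≈ -3.1509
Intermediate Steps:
w = -11/79 (w = -22*1/158 = -11/79 ≈ -0.13924)
c = 79/6467 (c = 1/(82 - 11/79) = 1/(6467/79) = 79/6467 ≈ 0.012216)
z = 101883/32335 (z = 3 - (135*(79/6467) + (-22 - 41)/(53 - 18)) = 3 - (10665/6467 - 63/35) = 3 - (10665/6467 - 63*1/35) = 3 - (10665/6467 - 9/5) = 3 - 1*(-4878/32335) = 3 + 4878/32335 = 101883/32335 ≈ 3.1509)
-z = -1*101883/32335 = -101883/32335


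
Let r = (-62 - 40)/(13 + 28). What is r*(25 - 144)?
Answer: 12138/41 ≈ 296.05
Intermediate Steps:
r = -102/41 ≈ -2.4878
r*(25 - 144) = -102*(25 - 144)/41 = -102/41*(-119) = 12138/41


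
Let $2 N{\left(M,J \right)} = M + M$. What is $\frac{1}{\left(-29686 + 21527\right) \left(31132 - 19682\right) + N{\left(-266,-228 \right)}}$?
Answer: $- \frac{1}{93420816} \approx -1.0704 \cdot 10^{-8}$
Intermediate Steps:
$N{\left(M,J \right)} = M$ ($N{\left(M,J \right)} = \frac{M + M}{2} = \frac{2 M}{2} = M$)
$\frac{1}{\left(-29686 + 21527\right) \left(31132 - 19682\right) + N{\left(-266,-228 \right)}} = \frac{1}{\left(-29686 + 21527\right) \left(31132 - 19682\right) - 266} = \frac{1}{\left(-8159\right) 11450 - 266} = \frac{1}{-93420550 - 266} = \frac{1}{-93420816} = - \frac{1}{93420816}$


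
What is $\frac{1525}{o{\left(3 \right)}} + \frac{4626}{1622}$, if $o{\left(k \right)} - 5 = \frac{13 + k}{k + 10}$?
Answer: $\frac{16265428}{65691} \approx 247.61$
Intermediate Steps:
$o{\left(k \right)} = 5 + \frac{13 + k}{10 + k}$ ($o{\left(k \right)} = 5 + \frac{13 + k}{k + 10} = 5 + \frac{13 + k}{10 + k}$)
$\frac{1525}{o{\left(3 \right)}} + \frac{4626}{1622} = \frac{1525}{3 \frac{1}{10 + 3} \left(21 + 2 \cdot 3\right)} + \frac{4626}{1622} = \frac{1525}{3 \cdot \frac{1}{13} \left(21 + 6\right)} + 4626 \cdot \frac{1}{1622} = \frac{1525}{3 \cdot \frac{1}{13} \cdot 27} + \frac{2313}{811} = \frac{1525}{\frac{81}{13}} + \frac{2313}{811} = 1525 \cdot \frac{13}{81} + \frac{2313}{811} = \frac{19825}{81} + \frac{2313}{811} = \frac{16265428}{65691}$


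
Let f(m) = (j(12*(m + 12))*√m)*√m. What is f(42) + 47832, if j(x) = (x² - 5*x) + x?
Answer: 17574936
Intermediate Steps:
j(x) = x² - 4*x
f(m) = m*(140 + 12*m)*(144 + 12*m) (f(m) = (((12*(m + 12))*(-4 + 12*(m + 12)))*√m)*√m = (((12*(12 + m))*(-4 + 12*(12 + m)))*√m)*√m = (((144 + 12*m)*(-4 + (144 + 12*m)))*√m)*√m = (((144 + 12*m)*(140 + 12*m))*√m)*√m = (((140 + 12*m)*(144 + 12*m))*√m)*√m = (√m*(140 + 12*m)*(144 + 12*m))*√m = m*(140 + 12*m)*(144 + 12*m))
f(42) + 47832 = 48*42*(12 + 42)*(35 + 3*42) + 47832 = 48*42*54*(35 + 126) + 47832 = 48*42*54*161 + 47832 = 17527104 + 47832 = 17574936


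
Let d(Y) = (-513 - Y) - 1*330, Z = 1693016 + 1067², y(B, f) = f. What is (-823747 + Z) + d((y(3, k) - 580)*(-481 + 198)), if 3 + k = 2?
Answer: 1842492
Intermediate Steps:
k = -1 (k = -3 + 2 = -1)
Z = 2831505 (Z = 1693016 + 1138489 = 2831505)
d(Y) = -843 - Y (d(Y) = (-513 - Y) - 330 = -843 - Y)
(-823747 + Z) + d((y(3, k) - 580)*(-481 + 198)) = (-823747 + 2831505) + (-843 - (-1 - 580)*(-481 + 198)) = 2007758 + (-843 - (-581)*(-283)) = 2007758 + (-843 - 1*164423) = 2007758 + (-843 - 164423) = 2007758 - 165266 = 1842492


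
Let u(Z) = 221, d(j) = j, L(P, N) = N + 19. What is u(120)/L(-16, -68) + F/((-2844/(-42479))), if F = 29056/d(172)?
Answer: 3773194703/1498077 ≈ 2518.7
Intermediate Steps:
L(P, N) = 19 + N
F = 7264/43 (F = 29056/172 = 29056*(1/172) = 7264/43 ≈ 168.93)
u(120)/L(-16, -68) + F/((-2844/(-42479))) = 221/(19 - 68) + 7264/(43*((-2844/(-42479)))) = 221/(-49) + 7264/(43*((-2844*(-1/42479)))) = 221*(-1/49) + 7264/(43*(2844/42479)) = -221/49 + (7264/43)*(42479/2844) = -221/49 + 77141864/30573 = 3773194703/1498077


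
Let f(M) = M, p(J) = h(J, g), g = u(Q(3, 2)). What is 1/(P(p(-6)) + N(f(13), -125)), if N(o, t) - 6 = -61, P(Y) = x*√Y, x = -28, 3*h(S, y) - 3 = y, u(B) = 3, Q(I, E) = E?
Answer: -55/1457 + 28*√2/1457 ≈ -0.010571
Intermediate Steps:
g = 3
h(S, y) = 1 + y/3
p(J) = 2 (p(J) = 1 + (⅓)*3 = 1 + 1 = 2)
P(Y) = -28*√Y
N(o, t) = -55 (N(o, t) = 6 - 61 = -55)
1/(P(p(-6)) + N(f(13), -125)) = 1/(-28*√2 - 55) = 1/(-55 - 28*√2)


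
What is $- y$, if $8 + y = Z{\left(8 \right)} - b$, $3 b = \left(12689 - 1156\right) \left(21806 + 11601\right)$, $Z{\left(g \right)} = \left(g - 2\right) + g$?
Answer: $\frac{385282913}{3} \approx 1.2843 \cdot 10^{8}$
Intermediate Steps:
$Z{\left(g \right)} = -2 + 2 g$ ($Z{\left(g \right)} = \left(-2 + g\right) + g = -2 + 2 g$)
$b = \frac{385282931}{3}$ ($b = \frac{\left(12689 - 1156\right) \left(21806 + 11601\right)}{3} = \frac{\left(12689 + \left(-2946 + 1790\right)\right) 33407}{3} = \frac{\left(12689 - 1156\right) 33407}{3} = \frac{11533 \cdot 33407}{3} = \frac{1}{3} \cdot 385282931 = \frac{385282931}{3} \approx 1.2843 \cdot 10^{8}$)
$y = - \frac{385282913}{3}$ ($y = -8 + \left(\left(-2 + 2 \cdot 8\right) - \frac{385282931}{3}\right) = -8 + \left(\left(-2 + 16\right) - \frac{385282931}{3}\right) = -8 + \left(14 - \frac{385282931}{3}\right) = -8 - \frac{385282889}{3} = - \frac{385282913}{3} \approx -1.2843 \cdot 10^{8}$)
$- y = \left(-1\right) \left(- \frac{385282913}{3}\right) = \frac{385282913}{3}$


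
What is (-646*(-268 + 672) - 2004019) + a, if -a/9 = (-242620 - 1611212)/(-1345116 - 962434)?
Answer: -2613312178569/1153775 ≈ -2.2650e+6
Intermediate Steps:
a = -8342244/1153775 (a = -9*(-242620 - 1611212)/(-1345116 - 962434) = -(-16684488)/(-2307550) = -(-16684488)*(-1)/2307550 = -9*926916/1153775 = -8342244/1153775 ≈ -7.2304)
(-646*(-268 + 672) - 2004019) + a = (-646*(-268 + 672) - 2004019) - 8342244/1153775 = (-646*404 - 2004019) - 8342244/1153775 = (-260984 - 2004019) - 8342244/1153775 = -2265003 - 8342244/1153775 = -2613312178569/1153775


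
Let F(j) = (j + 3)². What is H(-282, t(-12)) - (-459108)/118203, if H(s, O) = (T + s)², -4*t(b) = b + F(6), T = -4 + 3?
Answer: 3155739725/39401 ≈ 80093.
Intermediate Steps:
F(j) = (3 + j)²
T = -1
t(b) = -81/4 - b/4 (t(b) = -(b + (3 + 6)²)/4 = -(b + 9²)/4 = -(b + 81)/4 = -(81 + b)/4 = -81/4 - b/4)
H(s, O) = (-1 + s)²
H(-282, t(-12)) - (-459108)/118203 = (-1 - 282)² - (-459108)/118203 = (-283)² - (-459108)/118203 = 80089 - 1*(-153036/39401) = 80089 + 153036/39401 = 3155739725/39401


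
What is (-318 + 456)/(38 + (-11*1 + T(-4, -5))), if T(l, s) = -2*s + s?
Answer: 69/16 ≈ 4.3125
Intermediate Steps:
T(l, s) = -s
(-318 + 456)/(38 + (-11*1 + T(-4, -5))) = (-318 + 456)/(38 + (-11*1 - 1*(-5))) = 138/(38 + (-11 + 5)) = 138/(38 - 6) = 138/32 = 138*(1/32) = 69/16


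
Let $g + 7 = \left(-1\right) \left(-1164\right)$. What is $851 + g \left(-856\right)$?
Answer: $-989541$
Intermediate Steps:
$g = 1157$ ($g = -7 - -1164 = -7 + 1164 = 1157$)
$851 + g \left(-856\right) = 851 + 1157 \left(-856\right) = 851 - 990392 = -989541$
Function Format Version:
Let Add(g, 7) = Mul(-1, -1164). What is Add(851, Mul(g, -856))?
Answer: -989541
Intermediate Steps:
g = 1157 (g = Add(-7, Mul(-1, -1164)) = Add(-7, 1164) = 1157)
Add(851, Mul(g, -856)) = Add(851, Mul(1157, -856)) = Add(851, -990392) = -989541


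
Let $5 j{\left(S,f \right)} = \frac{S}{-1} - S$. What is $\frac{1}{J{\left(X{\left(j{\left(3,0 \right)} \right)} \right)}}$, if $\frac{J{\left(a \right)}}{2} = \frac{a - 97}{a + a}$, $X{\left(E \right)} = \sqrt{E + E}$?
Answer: $\frac{2 \sqrt{15}}{2 \sqrt{15} + 485 i} \approx 0.00025501 - 0.015967 i$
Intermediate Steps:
$j{\left(S,f \right)} = - \frac{2 S}{5}$ ($j{\left(S,f \right)} = \frac{\frac{S}{-1} - S}{5} = \frac{S \left(-1\right) - S}{5} = \frac{- S - S}{5} = \frac{\left(-2\right) S}{5} = - \frac{2 S}{5}$)
$X{\left(E \right)} = \sqrt{2} \sqrt{E}$ ($X{\left(E \right)} = \sqrt{2 E} = \sqrt{2} \sqrt{E}$)
$J{\left(a \right)} = \frac{-97 + a}{a}$ ($J{\left(a \right)} = 2 \frac{a - 97}{a + a} = 2 \frac{-97 + a}{2 a} = \frac{-97 + a}{a}$)
$\frac{1}{J{\left(X{\left(j{\left(3,0 \right)} \right)} \right)}} = \frac{1}{\frac{1}{\sqrt{2} \sqrt{\left(- \frac{2}{5}\right) 3}} \left(-97 + \sqrt{2} \sqrt{\left(- \frac{2}{5}\right) 3}\right)} = \frac{1}{\frac{1}{\sqrt{2} \sqrt{- \frac{6}{5}}} \left(-97 + \sqrt{2} \sqrt{- \frac{6}{5}}\right)} = \frac{1}{\frac{1}{\sqrt{2} \frac{i \sqrt{30}}{5}} \left(-97 + \sqrt{2} \frac{i \sqrt{30}}{5}\right)} = \frac{1}{\frac{1}{\frac{2}{5} i \sqrt{15}} \left(-97 + \frac{2 i \sqrt{15}}{5}\right)} = \frac{1}{- \frac{i \sqrt{15}}{6} \left(-97 + \frac{2 i \sqrt{15}}{5}\right)} = \frac{1}{\left(- \frac{1}{6}\right) i \sqrt{15} \left(-97 + \frac{2 i \sqrt{15}}{5}\right)} = \frac{2 i \sqrt{15}}{5 \left(-97 + \frac{2 i \sqrt{15}}{5}\right)}$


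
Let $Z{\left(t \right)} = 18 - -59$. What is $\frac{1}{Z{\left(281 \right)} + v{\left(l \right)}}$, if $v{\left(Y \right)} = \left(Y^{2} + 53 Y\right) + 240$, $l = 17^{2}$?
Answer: $\frac{1}{99155} \approx 1.0085 \cdot 10^{-5}$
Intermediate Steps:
$l = 289$
$v{\left(Y \right)} = 240 + Y^{2} + 53 Y$
$Z{\left(t \right)} = 77$ ($Z{\left(t \right)} = 18 + 59 = 77$)
$\frac{1}{Z{\left(281 \right)} + v{\left(l \right)}} = \frac{1}{77 + \left(240 + 289^{2} + 53 \cdot 289\right)} = \frac{1}{77 + \left(240 + 83521 + 15317\right)} = \frac{1}{77 + 99078} = \frac{1}{99155}$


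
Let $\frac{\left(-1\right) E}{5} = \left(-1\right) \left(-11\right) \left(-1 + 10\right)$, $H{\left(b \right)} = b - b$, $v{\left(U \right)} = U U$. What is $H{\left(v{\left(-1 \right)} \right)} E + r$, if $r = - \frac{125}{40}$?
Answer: $- \frac{25}{8} \approx -3.125$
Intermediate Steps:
$r = - \frac{25}{8}$ ($r = \left(-125\right) \frac{1}{40} = - \frac{25}{8} \approx -3.125$)
$v{\left(U \right)} = U^{2}$
$H{\left(b \right)} = 0$
$E = -495$ ($E = - 5 \left(-1\right) \left(-11\right) \left(-1 + 10\right) = - 5 \cdot 11 \cdot 9 = \left(-5\right) 99 = -495$)
$H{\left(v{\left(-1 \right)} \right)} E + r = 0 \left(-495\right) - \frac{25}{8} = 0 - \frac{25}{8} = - \frac{25}{8}$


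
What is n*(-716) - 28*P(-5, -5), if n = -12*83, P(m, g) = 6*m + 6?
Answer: 713808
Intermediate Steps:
P(m, g) = 6 + 6*m
n = -996
n*(-716) - 28*P(-5, -5) = -996*(-716) - 28*(6 + 6*(-5)) = 713136 - 28*(6 - 30) = 713136 - 28*(-24) = 713136 + 672 = 713808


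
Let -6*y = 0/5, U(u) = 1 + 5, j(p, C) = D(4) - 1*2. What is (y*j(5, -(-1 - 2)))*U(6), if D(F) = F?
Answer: 0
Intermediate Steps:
j(p, C) = 2 (j(p, C) = 4 - 1*2 = 4 - 2 = 2)
U(u) = 6
y = 0 (y = -0/5 = -⅙*0 = 0)
(y*j(5, -(-1 - 2)))*U(6) = (0*2)*6 = 0*6 = 0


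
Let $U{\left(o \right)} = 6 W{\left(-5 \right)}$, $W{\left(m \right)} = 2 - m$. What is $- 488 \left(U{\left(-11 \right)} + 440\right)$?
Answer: $-235216$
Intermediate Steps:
$U{\left(o \right)} = 42$ ($U{\left(o \right)} = 6 \left(2 - -5\right) = 6 \left(2 + 5\right) = 6 \cdot 7 = 42$)
$- 488 \left(U{\left(-11 \right)} + 440\right) = - 488 \left(42 + 440\right) = \left(-488\right) 482 = -235216$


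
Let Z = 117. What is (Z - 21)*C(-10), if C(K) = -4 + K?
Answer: -1344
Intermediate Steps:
(Z - 21)*C(-10) = (117 - 21)*(-4 - 10) = 96*(-14) = -1344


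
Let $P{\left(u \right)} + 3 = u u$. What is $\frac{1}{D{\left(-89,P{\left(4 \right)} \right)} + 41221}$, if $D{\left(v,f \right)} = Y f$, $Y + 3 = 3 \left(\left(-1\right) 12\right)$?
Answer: $\frac{1}{40714} \approx 2.4562 \cdot 10^{-5}$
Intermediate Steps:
$P{\left(u \right)} = -3 + u^{2}$ ($P{\left(u \right)} = -3 + u u = -3 + u^{2}$)
$Y = -39$ ($Y = -3 + 3 \left(\left(-1\right) 12\right) = -3 + 3 \left(-12\right) = -3 - 36 = -39$)
$D{\left(v,f \right)} = - 39 f$
$\frac{1}{D{\left(-89,P{\left(4 \right)} \right)} + 41221} = \frac{1}{- 39 \left(-3 + 4^{2}\right) + 41221} = \frac{1}{- 39 \left(-3 + 16\right) + 41221} = \frac{1}{\left(-39\right) 13 + 41221} = \frac{1}{-507 + 41221} = \frac{1}{40714}$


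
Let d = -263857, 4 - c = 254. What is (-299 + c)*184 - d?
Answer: 162841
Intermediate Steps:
c = -250 (c = 4 - 1*254 = 4 - 254 = -250)
(-299 + c)*184 - d = (-299 - 250)*184 - 1*(-263857) = -549*184 + 263857 = -101016 + 263857 = 162841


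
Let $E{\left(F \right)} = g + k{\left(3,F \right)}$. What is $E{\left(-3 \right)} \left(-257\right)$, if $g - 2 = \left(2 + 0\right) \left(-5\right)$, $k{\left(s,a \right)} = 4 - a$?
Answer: $257$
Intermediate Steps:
$g = -8$ ($g = 2 + \left(2 + 0\right) \left(-5\right) = 2 + 2 \left(-5\right) = 2 - 10 = -8$)
$E{\left(F \right)} = -4 - F$ ($E{\left(F \right)} = -8 - \left(-4 + F\right) = -4 - F$)
$E{\left(-3 \right)} \left(-257\right) = \left(-4 - -3\right) \left(-257\right) = \left(-4 + 3\right) \left(-257\right) = \left(-1\right) \left(-257\right) = 257$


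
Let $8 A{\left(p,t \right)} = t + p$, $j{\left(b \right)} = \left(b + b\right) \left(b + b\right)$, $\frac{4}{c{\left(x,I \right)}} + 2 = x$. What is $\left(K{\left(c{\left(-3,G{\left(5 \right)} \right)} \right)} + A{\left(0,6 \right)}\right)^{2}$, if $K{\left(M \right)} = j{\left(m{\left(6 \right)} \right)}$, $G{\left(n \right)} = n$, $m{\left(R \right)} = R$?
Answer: $\frac{335241}{16} \approx 20953.0$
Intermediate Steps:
$c{\left(x,I \right)} = \frac{4}{-2 + x}$
$j{\left(b \right)} = 4 b^{2}$ ($j{\left(b \right)} = 2 b 2 b = 4 b^{2}$)
$A{\left(p,t \right)} = \frac{p}{8} + \frac{t}{8}$ ($A{\left(p,t \right)} = \frac{t + p}{8} = \frac{p + t}{8} = \frac{p}{8} + \frac{t}{8}$)
$K{\left(M \right)} = 144$ ($K{\left(M \right)} = 4 \cdot 6^{2} = 4 \cdot 36 = 144$)
$\left(K{\left(c{\left(-3,G{\left(5 \right)} \right)} \right)} + A{\left(0,6 \right)}\right)^{2} = \left(144 + \left(\frac{1}{8} \cdot 0 + \frac{1}{8} \cdot 6\right)\right)^{2} = \left(144 + \left(0 + \frac{3}{4}\right)\right)^{2} = \left(144 + \frac{3}{4}\right)^{2} = \left(\frac{579}{4}\right)^{2} = \frac{335241}{16}$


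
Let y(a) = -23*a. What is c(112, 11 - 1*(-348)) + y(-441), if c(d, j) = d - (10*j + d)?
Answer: 6553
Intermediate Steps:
c(d, j) = -10*j (c(d, j) = d - (d + 10*j) = d + (-d - 10*j) = -10*j)
c(112, 11 - 1*(-348)) + y(-441) = -10*(11 - 1*(-348)) - 23*(-441) = -10*(11 + 348) + 10143 = -10*359 + 10143 = -3590 + 10143 = 6553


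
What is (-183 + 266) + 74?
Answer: 157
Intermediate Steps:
(-183 + 266) + 74 = 83 + 74 = 157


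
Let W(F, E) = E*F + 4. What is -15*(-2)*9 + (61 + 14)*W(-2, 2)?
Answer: 270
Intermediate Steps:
W(F, E) = 4 + E*F
-15*(-2)*9 + (61 + 14)*W(-2, 2) = -15*(-2)*9 + (61 + 14)*(4 + 2*(-2)) = 30*9 + 75*(4 - 4) = 270 + 75*0 = 270 + 0 = 270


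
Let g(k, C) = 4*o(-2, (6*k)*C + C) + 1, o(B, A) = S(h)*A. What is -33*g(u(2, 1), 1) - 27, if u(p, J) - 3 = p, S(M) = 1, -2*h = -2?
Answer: -4152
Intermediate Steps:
h = 1 (h = -1/2*(-2) = 1)
u(p, J) = 3 + p
o(B, A) = A (o(B, A) = 1*A = A)
g(k, C) = 1 + 4*C + 24*C*k (g(k, C) = 4*((6*k)*C + C) + 1 = 4*(6*C*k + C) + 1 = 4*(C + 6*C*k) + 1 = (4*C + 24*C*k) + 1 = 1 + 4*C + 24*C*k)
-33*g(u(2, 1), 1) - 27 = -33*(1 + 4*1*(1 + 6*(3 + 2))) - 27 = -33*(1 + 4*1*(1 + 6*5)) - 27 = -33*(1 + 4*1*(1 + 30)) - 27 = -33*(1 + 4*1*31) - 27 = -33*(1 + 124) - 27 = -33*125 - 27 = -4125 - 27 = -4152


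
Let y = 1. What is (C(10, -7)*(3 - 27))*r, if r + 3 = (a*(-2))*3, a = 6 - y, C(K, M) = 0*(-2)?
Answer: 0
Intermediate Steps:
C(K, M) = 0
a = 5 (a = 6 - 1*1 = 6 - 1 = 5)
r = -33 (r = -3 + (5*(-2))*3 = -3 - 10*3 = -3 - 30 = -33)
(C(10, -7)*(3 - 27))*r = (0*(3 - 27))*(-33) = (0*(-24))*(-33) = 0*(-33) = 0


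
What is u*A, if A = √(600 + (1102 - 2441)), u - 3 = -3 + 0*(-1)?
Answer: 0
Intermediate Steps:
u = 0 (u = 3 + (-3 + 0*(-1)) = 3 + (-3 + 0) = 3 - 3 = 0)
A = I*√739 (A = √(600 - 1339) = √(-739) = I*√739 ≈ 27.185*I)
u*A = 0*(I*√739) = 0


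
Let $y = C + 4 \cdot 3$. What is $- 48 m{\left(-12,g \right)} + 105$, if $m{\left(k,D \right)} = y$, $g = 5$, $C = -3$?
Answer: $-327$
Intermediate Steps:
$y = 9$ ($y = -3 + 4 \cdot 3 = -3 + 12 = 9$)
$m{\left(k,D \right)} = 9$
$- 48 m{\left(-12,g \right)} + 105 = \left(-48\right) 9 + 105 = -432 + 105 = -327$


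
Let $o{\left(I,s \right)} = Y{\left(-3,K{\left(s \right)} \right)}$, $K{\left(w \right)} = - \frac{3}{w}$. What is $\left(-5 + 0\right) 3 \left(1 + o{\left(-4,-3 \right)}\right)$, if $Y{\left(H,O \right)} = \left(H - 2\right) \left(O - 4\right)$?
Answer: $-240$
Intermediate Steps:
$Y{\left(H,O \right)} = \left(-4 + O\right) \left(-2 + H\right)$ ($Y{\left(H,O \right)} = \left(-2 + H\right) \left(-4 + O\right) = \left(-4 + O\right) \left(-2 + H\right)$)
$o{\left(I,s \right)} = 20 + \frac{15}{s}$ ($o{\left(I,s \right)} = 8 - -12 - 2 \left(- \frac{3}{s}\right) - 3 \left(- \frac{3}{s}\right) = 8 + 12 + \frac{6}{s} + \frac{9}{s} = 20 + \frac{15}{s}$)
$\left(-5 + 0\right) 3 \left(1 + o{\left(-4,-3 \right)}\right) = \left(-5 + 0\right) 3 \left(1 + \left(20 + \frac{15}{-3}\right)\right) = \left(-5\right) 3 \left(1 + \left(20 + 15 \left(- \frac{1}{3}\right)\right)\right) = - 15 \left(1 + \left(20 - 5\right)\right) = - 15 \left(1 + 15\right) = \left(-15\right) 16 = -240$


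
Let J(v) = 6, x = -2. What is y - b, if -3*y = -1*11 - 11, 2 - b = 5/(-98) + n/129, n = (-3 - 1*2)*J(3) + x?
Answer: 63643/12642 ≈ 5.0342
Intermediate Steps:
n = -32 (n = (-3 - 1*2)*6 - 2 = (-3 - 2)*6 - 2 = -5*6 - 2 = -30 - 2 = -32)
b = 29065/12642 (b = 2 - (5/(-98) - 32/129) = 2 - (5*(-1/98) - 32*1/129) = 2 - (-5/98 - 32/129) = 2 - 1*(-3781/12642) = 2 + 3781/12642 = 29065/12642 ≈ 2.2991)
y = 22/3 (y = -(-1*11 - 11)/3 = -(-11 - 11)/3 = -1/3*(-22) = 22/3 ≈ 7.3333)
y - b = 22/3 - 1*29065/12642 = 22/3 - 29065/12642 = 63643/12642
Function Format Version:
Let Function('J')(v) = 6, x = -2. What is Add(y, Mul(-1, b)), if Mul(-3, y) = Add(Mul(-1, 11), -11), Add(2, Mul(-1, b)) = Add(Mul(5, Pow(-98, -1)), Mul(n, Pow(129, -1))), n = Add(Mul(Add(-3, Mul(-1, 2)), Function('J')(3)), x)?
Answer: Rational(63643, 12642) ≈ 5.0342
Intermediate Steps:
n = -32 (n = Add(Mul(Add(-3, Mul(-1, 2)), 6), -2) = Add(Mul(Add(-3, -2), 6), -2) = Add(Mul(-5, 6), -2) = Add(-30, -2) = -32)
b = Rational(29065, 12642) (b = Add(2, Mul(-1, Add(Mul(5, Pow(-98, -1)), Mul(-32, Pow(129, -1))))) = Add(2, Mul(-1, Add(Mul(5, Rational(-1, 98)), Mul(-32, Rational(1, 129))))) = Add(2, Mul(-1, Add(Rational(-5, 98), Rational(-32, 129)))) = Add(2, Mul(-1, Rational(-3781, 12642))) = Add(2, Rational(3781, 12642)) = Rational(29065, 12642) ≈ 2.2991)
y = Rational(22, 3) (y = Mul(Rational(-1, 3), Add(Mul(-1, 11), -11)) = Mul(Rational(-1, 3), Add(-11, -11)) = Mul(Rational(-1, 3), -22) = Rational(22, 3) ≈ 7.3333)
Add(y, Mul(-1, b)) = Add(Rational(22, 3), Mul(-1, Rational(29065, 12642))) = Add(Rational(22, 3), Rational(-29065, 12642)) = Rational(63643, 12642)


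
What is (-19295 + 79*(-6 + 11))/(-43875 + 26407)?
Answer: 4725/4367 ≈ 1.0820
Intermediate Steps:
(-19295 + 79*(-6 + 11))/(-43875 + 26407) = (-19295 + 79*5)/(-17468) = (-19295 + 395)*(-1/17468) = -18900*(-1/17468) = 4725/4367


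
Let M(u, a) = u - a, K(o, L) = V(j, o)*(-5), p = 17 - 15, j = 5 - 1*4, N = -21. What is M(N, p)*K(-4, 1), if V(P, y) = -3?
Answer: -345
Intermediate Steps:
j = 1 (j = 5 - 4 = 1)
p = 2
K(o, L) = 15 (K(o, L) = -3*(-5) = 15)
M(N, p)*K(-4, 1) = (-21 - 1*2)*15 = (-21 - 2)*15 = -23*15 = -345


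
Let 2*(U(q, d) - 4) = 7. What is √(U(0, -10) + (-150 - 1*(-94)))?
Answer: I*√194/2 ≈ 6.9642*I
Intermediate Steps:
U(q, d) = 15/2 (U(q, d) = 4 + (½)*7 = 4 + 7/2 = 15/2)
√(U(0, -10) + (-150 - 1*(-94))) = √(15/2 + (-150 - 1*(-94))) = √(15/2 + (-150 + 94)) = √(15/2 - 56) = √(-97/2) = I*√194/2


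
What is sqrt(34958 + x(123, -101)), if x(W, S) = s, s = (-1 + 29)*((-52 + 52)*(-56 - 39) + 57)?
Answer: 7*sqrt(746) ≈ 191.19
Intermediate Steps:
s = 1596 (s = 28*(0*(-95) + 57) = 28*(0 + 57) = 28*57 = 1596)
x(W, S) = 1596
sqrt(34958 + x(123, -101)) = sqrt(34958 + 1596) = sqrt(36554) = 7*sqrt(746)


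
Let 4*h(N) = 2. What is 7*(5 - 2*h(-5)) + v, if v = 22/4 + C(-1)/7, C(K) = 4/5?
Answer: 2353/70 ≈ 33.614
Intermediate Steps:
C(K) = 4/5 (C(K) = 4*(1/5) = 4/5)
h(N) = 1/2 (h(N) = (1/4)*2 = 1/2)
v = 393/70 (v = 22/4 + (4/5)/7 = 22*(1/4) + (4/5)*(1/7) = 11/2 + 4/35 = 393/70 ≈ 5.6143)
7*(5 - 2*h(-5)) + v = 7*(5 - 2*1/2) + 393/70 = 7*(5 - 1) + 393/70 = 7*4 + 393/70 = 28 + 393/70 = 2353/70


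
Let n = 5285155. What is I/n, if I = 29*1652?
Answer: 47908/5285155 ≈ 0.0090646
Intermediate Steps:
I = 47908
I/n = 47908/5285155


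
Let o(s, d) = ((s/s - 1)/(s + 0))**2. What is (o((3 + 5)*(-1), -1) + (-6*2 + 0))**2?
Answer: 144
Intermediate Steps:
o(s, d) = 0 (o(s, d) = ((1 - 1)/s)**2 = (0/s)**2 = 0**2 = 0)
(o((3 + 5)*(-1), -1) + (-6*2 + 0))**2 = (0 + (-6*2 + 0))**2 = (0 + (-12 + 0))**2 = (0 - 12)**2 = (-12)**2 = 144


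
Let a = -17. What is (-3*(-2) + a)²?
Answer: 121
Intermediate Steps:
(-3*(-2) + a)² = (-3*(-2) - 17)² = (6 - 17)² = (-11)² = 121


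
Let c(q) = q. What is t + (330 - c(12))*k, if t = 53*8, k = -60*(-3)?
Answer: 57664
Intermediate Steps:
k = 180
t = 424
t + (330 - c(12))*k = 424 + (330 - 1*12)*180 = 424 + (330 - 12)*180 = 424 + 318*180 = 424 + 57240 = 57664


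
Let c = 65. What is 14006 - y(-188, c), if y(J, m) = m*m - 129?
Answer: 9910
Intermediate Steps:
y(J, m) = -129 + m² (y(J, m) = m² - 129 = -129 + m²)
14006 - y(-188, c) = 14006 - (-129 + 65²) = 14006 - (-129 + 4225) = 14006 - 1*4096 = 14006 - 4096 = 9910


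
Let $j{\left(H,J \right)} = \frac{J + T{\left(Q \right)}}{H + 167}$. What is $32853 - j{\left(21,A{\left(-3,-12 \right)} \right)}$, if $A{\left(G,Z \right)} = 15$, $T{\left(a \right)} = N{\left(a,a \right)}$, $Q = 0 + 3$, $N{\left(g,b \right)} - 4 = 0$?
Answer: $\frac{6176345}{188} \approx 32853.0$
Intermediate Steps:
$N{\left(g,b \right)} = 4$ ($N{\left(g,b \right)} = 4 + 0 = 4$)
$Q = 3$
$T{\left(a \right)} = 4$
$j{\left(H,J \right)} = \frac{4 + J}{167 + H}$ ($j{\left(H,J \right)} = \frac{J + 4}{H + 167} = \frac{4 + J}{167 + H}$)
$32853 - j{\left(21,A{\left(-3,-12 \right)} \right)} = 32853 - \frac{4 + 15}{167 + 21} = 32853 - \frac{1}{188} \cdot 19 = 32853 - \frac{19}{188} = \frac{6176345}{188}$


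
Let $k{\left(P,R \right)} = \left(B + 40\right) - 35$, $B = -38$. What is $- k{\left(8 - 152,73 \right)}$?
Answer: $33$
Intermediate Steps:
$k{\left(P,R \right)} = -33$ ($k{\left(P,R \right)} = \left(-38 + 40\right) - 35 = 2 - 35 = -33$)
$- k{\left(8 - 152,73 \right)} = \left(-1\right) \left(-33\right) = 33$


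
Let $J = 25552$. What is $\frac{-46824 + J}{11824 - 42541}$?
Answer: $\frac{21272}{30717} \approx 0.69252$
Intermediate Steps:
$\frac{-46824 + J}{11824 - 42541} = \frac{-46824 + 25552}{11824 - 42541} = - \frac{21272}{-30717} = \left(-21272\right) \left(- \frac{1}{30717}\right) = \frac{21272}{30717}$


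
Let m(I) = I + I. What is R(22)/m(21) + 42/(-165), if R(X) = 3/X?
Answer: -387/1540 ≈ -0.25130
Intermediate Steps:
m(I) = 2*I
R(22)/m(21) + 42/(-165) = (3/22)/((2*21)) + 42/(-165) = (3*(1/22))/42 + 42*(-1/165) = (3/22)*(1/42) - 14/55 = 1/308 - 14/55 = -387/1540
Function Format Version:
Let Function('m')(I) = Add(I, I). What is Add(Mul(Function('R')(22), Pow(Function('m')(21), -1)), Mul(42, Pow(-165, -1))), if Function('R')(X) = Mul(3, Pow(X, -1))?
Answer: Rational(-387, 1540) ≈ -0.25130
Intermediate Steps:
Function('m')(I) = Mul(2, I)
Add(Mul(Function('R')(22), Pow(Function('m')(21), -1)), Mul(42, Pow(-165, -1))) = Add(Mul(Mul(3, Pow(22, -1)), Pow(Mul(2, 21), -1)), Mul(42, Pow(-165, -1))) = Add(Mul(Mul(3, Rational(1, 22)), Pow(42, -1)), Mul(42, Rational(-1, 165))) = Add(Mul(Rational(3, 22), Rational(1, 42)), Rational(-14, 55)) = Add(Rational(1, 308), Rational(-14, 55)) = Rational(-387, 1540)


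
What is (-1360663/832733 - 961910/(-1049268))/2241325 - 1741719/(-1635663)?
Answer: 51681018321934188854653/48534094693240977168150 ≈ 1.0648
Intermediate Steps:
(-1360663/832733 - 961910/(-1049268))/2241325 - 1741719/(-1635663) = (-1360663*1/832733 - 961910*(-1/1049268))*(1/2241325) - 1741719*(-1/1635663) = (-1360663/832733 + 480955/524634)*(1/2241325) + 580573/545221 = -28485724757/39716367702*1/2241325 + 580573/545221 = -28485724757/89017287839685150 + 580573/545221 = 51681018321934188854653/48534094693240977168150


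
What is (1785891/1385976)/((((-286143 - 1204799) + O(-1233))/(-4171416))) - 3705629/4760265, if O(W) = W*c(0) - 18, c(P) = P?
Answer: 46341797268597235/16394628572575824 ≈ 2.8266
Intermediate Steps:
O(W) = -18 (O(W) = W*0 - 18 = 0 - 18 = -18)
(1785891/1385976)/((((-286143 - 1204799) + O(-1233))/(-4171416))) - 3705629/4760265 = (1785891/1385976)/((((-286143 - 1204799) - 18)/(-4171416))) - 3705629/4760265 = (1785891*(1/1385976))/(((-1490942 - 18)*(-1/4171416))) - 3705629*1/4760265 = 595297/(461992*((-1490960*(-1/4171416)))) - 3705629/4760265 = 595297/(461992*(186370/521427)) - 3705629/4760265 = (595297/461992)*(521427/186370) - 3705629/4760265 = 310403928819/86101449040 - 3705629/4760265 = 46341797268597235/16394628572575824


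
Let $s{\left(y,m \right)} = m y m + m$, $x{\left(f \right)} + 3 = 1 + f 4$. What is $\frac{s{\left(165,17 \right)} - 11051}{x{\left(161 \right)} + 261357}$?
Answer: $\frac{12217}{87333} \approx 0.13989$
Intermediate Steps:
$x{\left(f \right)} = -2 + 4 f$ ($x{\left(f \right)} = -3 + \left(1 + f 4\right) = -3 + \left(1 + 4 f\right) = -2 + 4 f$)
$s{\left(y,m \right)} = m + y m^{2}$ ($s{\left(y,m \right)} = y m^{2} + m = m + y m^{2}$)
$\frac{s{\left(165,17 \right)} - 11051}{x{\left(161 \right)} + 261357} = \frac{17 \left(1 + 17 \cdot 165\right) - 11051}{\left(-2 + 4 \cdot 161\right) + 261357} = \frac{17 \left(1 + 2805\right) - 11051}{\left(-2 + 644\right) + 261357} = \frac{17 \cdot 2806 - 11051}{642 + 261357} = \frac{47702 - 11051}{261999} = 36651 \cdot \frac{1}{261999} = \frac{12217}{87333}$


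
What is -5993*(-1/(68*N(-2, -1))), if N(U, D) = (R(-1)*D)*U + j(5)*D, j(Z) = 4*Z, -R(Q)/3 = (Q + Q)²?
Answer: -5993/2992 ≈ -2.0030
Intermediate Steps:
R(Q) = -12*Q² (R(Q) = -3*(Q + Q)² = -3*4*Q² = -12*Q²)
N(U, D) = 20*D - 12*D*U (N(U, D) = ((-12*(-1)²)*D)*U + (4*5)*D = ((-12*1)*D)*U + 20*D = (-12*D)*U + 20*D = -12*D*U + 20*D = 20*D - 12*D*U)
-5993*(-1/(68*N(-2, -1))) = -5993*1/(272*(5 - 3*(-2))) = -5993*1/(272*(5 + 6)) = -5993/(((4*(-1)*11)*4)*(-17)) = -5993/(-44*4*(-17)) = -5993/((-176*(-17))) = -5993/2992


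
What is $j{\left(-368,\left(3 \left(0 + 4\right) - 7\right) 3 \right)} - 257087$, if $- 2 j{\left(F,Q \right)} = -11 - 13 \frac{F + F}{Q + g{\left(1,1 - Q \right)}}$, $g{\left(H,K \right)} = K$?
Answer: $- \frac{523731}{2} \approx -2.6187 \cdot 10^{5}$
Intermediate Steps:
$j{\left(F,Q \right)} = \frac{11}{2} + 13 F$ ($j{\left(F,Q \right)} = - \frac{-11 - 13 \frac{F + F}{Q - \left(-1 + Q\right)}}{2} = - \frac{-11 - 13 \frac{2 F}{1}}{2} = - \frac{-11 - 13 \cdot 2 F 1}{2} = - \frac{-11 - 13 \cdot 2 F}{2} = - \frac{-11 - 26 F}{2} = \frac{11}{2} + 13 F$)
$j{\left(-368,\left(3 \left(0 + 4\right) - 7\right) 3 \right)} - 257087 = \left(\frac{11}{2} + 13 \left(-368\right)\right) - 257087 = \left(\frac{11}{2} - 4784\right) - 257087 = - \frac{9557}{2} - 257087 = - \frac{523731}{2}$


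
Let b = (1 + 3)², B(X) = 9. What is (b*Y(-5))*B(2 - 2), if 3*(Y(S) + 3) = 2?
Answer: -336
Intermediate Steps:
Y(S) = -7/3 (Y(S) = -3 + (⅓)*2 = -3 + ⅔ = -7/3)
b = 16 (b = 4² = 16)
(b*Y(-5))*B(2 - 2) = (16*(-7/3))*9 = -112/3*9 = -336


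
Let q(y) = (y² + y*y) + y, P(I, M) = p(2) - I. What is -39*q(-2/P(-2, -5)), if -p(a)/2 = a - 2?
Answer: -39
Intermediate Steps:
p(a) = 4 - 2*a (p(a) = -2*(a - 2) = -2*(-2 + a) = 4 - 2*a)
P(I, M) = -I (P(I, M) = (4 - 2*2) - I = (4 - 4) - I = 0 - I = -I)
q(y) = y + 2*y² (q(y) = (y² + y²) + y = 2*y² + y = y + 2*y²)
-39*q(-2/P(-2, -5)) = -39*(-2/((-1*(-2))))*(1 + 2*(-2/((-1*(-2))))) = -39*(-2/2)*(1 + 2*(-2/2)) = -39*(-2*½)*(1 + 2*(-2*½)) = -(-39)*(1 + 2*(-1)) = -(-39)*(1 - 2) = -(-39)*(-1) = -39*1 = -39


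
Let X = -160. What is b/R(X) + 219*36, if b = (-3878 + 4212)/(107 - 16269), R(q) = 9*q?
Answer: 91743269927/11636640 ≈ 7884.0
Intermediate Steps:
b = -167/8081 (b = 334/(-16162) = 334*(-1/16162) = -167/8081 ≈ -0.020666)
b/R(X) + 219*36 = -167/(8081*(9*(-160))) + 219*36 = -167/8081/(-1440) + 7884 = -167/8081*(-1/1440) + 7884 = 167/11636640 + 7884 = 91743269927/11636640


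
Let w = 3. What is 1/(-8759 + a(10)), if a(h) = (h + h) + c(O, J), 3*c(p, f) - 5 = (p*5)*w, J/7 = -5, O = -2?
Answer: -3/26242 ≈ -0.00011432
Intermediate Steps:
J = -35 (J = 7*(-5) = -35)
c(p, f) = 5/3 + 5*p (c(p, f) = 5/3 + ((p*5)*3)/3 = 5/3 + ((5*p)*3)/3 = 5/3 + (15*p)/3 = 5/3 + 5*p)
a(h) = -25/3 + 2*h (a(h) = (h + h) + (5/3 + 5*(-2)) = 2*h + (5/3 - 10) = 2*h - 25/3 = -25/3 + 2*h)
1/(-8759 + a(10)) = 1/(-8759 + (-25/3 + 2*10)) = 1/(-8759 + (-25/3 + 20)) = 1/(-8759 + 35/3) = 1/(-26242/3) = -3/26242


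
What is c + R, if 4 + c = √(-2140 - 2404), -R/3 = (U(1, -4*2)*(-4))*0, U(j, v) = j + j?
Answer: -4 + 8*I*√71 ≈ -4.0 + 67.409*I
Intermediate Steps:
U(j, v) = 2*j
R = 0 (R = -3*(2*1)*(-4)*0 = -3*2*(-4)*0 = -(-24)*0 = -3*0 = 0)
c = -4 + 8*I*√71 (c = -4 + √(-2140 - 2404) = -4 + √(-4544) = -4 + 8*I*√71 ≈ -4.0 + 67.409*I)
c + R = (-4 + 8*I*√71) + 0 = -4 + 8*I*√71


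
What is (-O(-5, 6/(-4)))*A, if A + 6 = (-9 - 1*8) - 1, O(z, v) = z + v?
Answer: -156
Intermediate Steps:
O(z, v) = v + z
A = -24 (A = -6 + ((-9 - 1*8) - 1) = -6 + ((-9 - 8) - 1) = -6 + (-17 - 1) = -6 - 18 = -24)
(-O(-5, 6/(-4)))*A = -(6/(-4) - 5)*(-24) = -(6*(-1/4) - 5)*(-24) = -(-3/2 - 5)*(-24) = -1*(-13/2)*(-24) = (13/2)*(-24) = -156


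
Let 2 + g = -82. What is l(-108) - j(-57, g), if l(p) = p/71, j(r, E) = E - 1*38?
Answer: 8554/71 ≈ 120.48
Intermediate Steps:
g = -84 (g = -2 - 82 = -84)
j(r, E) = -38 + E (j(r, E) = E - 38 = -38 + E)
l(p) = p/71 (l(p) = p*(1/71) = p/71)
l(-108) - j(-57, g) = (1/71)*(-108) - (-38 - 84) = -108/71 - 1*(-122) = -108/71 + 122 = 8554/71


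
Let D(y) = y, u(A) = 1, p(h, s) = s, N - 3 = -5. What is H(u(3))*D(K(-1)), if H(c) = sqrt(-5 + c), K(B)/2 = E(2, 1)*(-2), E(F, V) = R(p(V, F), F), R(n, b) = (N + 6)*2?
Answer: -64*I ≈ -64.0*I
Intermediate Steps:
N = -2 (N = 3 - 5 = -2)
R(n, b) = 8 (R(n, b) = (-2 + 6)*2 = 4*2 = 8)
E(F, V) = 8
K(B) = -32 (K(B) = 2*(8*(-2)) = 2*(-16) = -32)
H(u(3))*D(K(-1)) = sqrt(-5 + 1)*(-32) = sqrt(-4)*(-32) = (2*I)*(-32) = -64*I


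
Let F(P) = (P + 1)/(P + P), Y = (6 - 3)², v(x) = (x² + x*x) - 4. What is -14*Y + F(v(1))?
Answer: -503/4 ≈ -125.75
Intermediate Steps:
v(x) = -4 + 2*x² (v(x) = (x² + x²) - 4 = 2*x² - 4 = -4 + 2*x²)
Y = 9 (Y = 3² = 9)
F(P) = (1 + P)/(2*P) (F(P) = (1 + P)/((2*P)) = (1 + P)*(1/(2*P)) = (1 + P)/(2*P))
-14*Y + F(v(1)) = -14*9 + (1 + (-4 + 2*1²))/(2*(-4 + 2*1²)) = -126 + (1 + (-4 + 2*1))/(2*(-4 + 2*1)) = -126 + (1 + (-4 + 2))/(2*(-4 + 2)) = -126 + (½)*(1 - 2)/(-2) = -126 + (½)*(-½)*(-1) = -126 + ¼ = -503/4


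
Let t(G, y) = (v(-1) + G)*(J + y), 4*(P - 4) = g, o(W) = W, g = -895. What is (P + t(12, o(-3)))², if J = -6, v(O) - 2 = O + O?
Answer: 1718721/16 ≈ 1.0742e+5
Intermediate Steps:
v(O) = 2 + 2*O (v(O) = 2 + (O + O) = 2 + 2*O)
P = -879/4 (P = 4 + (¼)*(-895) = 4 - 895/4 = -879/4 ≈ -219.75)
t(G, y) = G*(-6 + y) (t(G, y) = ((2 + 2*(-1)) + G)*(-6 + y) = ((2 - 2) + G)*(-6 + y) = (0 + G)*(-6 + y) = G*(-6 + y))
(P + t(12, o(-3)))² = (-879/4 + 12*(-6 - 3))² = (-879/4 + 12*(-9))² = (-879/4 - 108)² = (-1311/4)² = 1718721/16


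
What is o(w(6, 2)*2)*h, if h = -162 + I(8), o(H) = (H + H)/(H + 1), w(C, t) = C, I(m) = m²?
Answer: -2352/13 ≈ -180.92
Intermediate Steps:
o(H) = 2*H/(1 + H) (o(H) = (2*H)/(1 + H) = 2*H/(1 + H))
h = -98 (h = -162 + 8² = -162 + 64 = -98)
o(w(6, 2)*2)*h = (2*(6*2)/(1 + 6*2))*(-98) = (2*12/(1 + 12))*(-98) = (2*12/13)*(-98) = (2*12*(1/13))*(-98) = (24/13)*(-98) = -2352/13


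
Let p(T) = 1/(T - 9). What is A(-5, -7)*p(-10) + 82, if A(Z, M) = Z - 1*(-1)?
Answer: 1562/19 ≈ 82.211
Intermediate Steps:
A(Z, M) = 1 + Z (A(Z, M) = Z + 1 = 1 + Z)
p(T) = 1/(-9 + T)
A(-5, -7)*p(-10) + 82 = (1 - 5)/(-9 - 10) + 82 = -4/(-19) + 82 = -4*(-1/19) + 82 = 4/19 + 82 = 1562/19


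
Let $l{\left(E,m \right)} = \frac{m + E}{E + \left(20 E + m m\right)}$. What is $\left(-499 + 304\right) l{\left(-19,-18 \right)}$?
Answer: $- \frac{481}{5} \approx -96.2$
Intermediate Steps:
$l{\left(E,m \right)} = \frac{E + m}{m^{2} + 21 E}$ ($l{\left(E,m \right)} = \frac{E + m}{E + \left(20 E + m^{2}\right)} = \frac{E + m}{E + \left(m^{2} + 20 E\right)} = \frac{E + m}{m^{2} + 21 E}$)
$\left(-499 + 304\right) l{\left(-19,-18 \right)} = \left(-499 + 304\right) \frac{-19 - 18}{\left(-18\right)^{2} + 21 \left(-19\right)} = - 195 \frac{1}{324 - 399} \left(-37\right) = - 195 \frac{1}{-75} \left(-37\right) = - 195 \left(\left(- \frac{1}{75}\right) \left(-37\right)\right) = \left(-195\right) \frac{37}{75} = - \frac{481}{5}$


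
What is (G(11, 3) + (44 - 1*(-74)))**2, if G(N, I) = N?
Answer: 16641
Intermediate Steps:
(G(11, 3) + (44 - 1*(-74)))**2 = (11 + (44 - 1*(-74)))**2 = (11 + (44 + 74))**2 = (11 + 118)**2 = 129**2 = 16641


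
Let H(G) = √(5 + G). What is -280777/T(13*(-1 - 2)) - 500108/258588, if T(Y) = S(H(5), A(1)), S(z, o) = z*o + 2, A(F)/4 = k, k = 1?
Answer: 6047212871/1680822 - 280777*√10/39 ≈ -19169.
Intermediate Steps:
A(F) = 4 (A(F) = 4*1 = 4)
S(z, o) = 2 + o*z (S(z, o) = o*z + 2 = 2 + o*z)
T(Y) = 2 + 4*√10 (T(Y) = 2 + 4*√(5 + 5) = 2 + 4*√10)
-280777/T(13*(-1 - 2)) - 500108/258588 = -280777/(2 + 4*√10) - 500108/258588 = -280777/(2 + 4*√10) - 500108*1/258588 = -280777/(2 + 4*√10) - 125027/64647 = -125027/64647 - 280777/(2 + 4*√10)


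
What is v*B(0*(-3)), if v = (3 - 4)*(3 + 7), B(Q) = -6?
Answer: 60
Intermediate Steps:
v = -10 (v = -1*10 = -10)
v*B(0*(-3)) = -10*(-6) = 60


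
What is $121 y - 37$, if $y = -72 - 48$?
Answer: $-14557$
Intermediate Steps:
$y = -120$
$121 y - 37 = 121 \left(-120\right) - 37 = -14520 - 37 = -14557$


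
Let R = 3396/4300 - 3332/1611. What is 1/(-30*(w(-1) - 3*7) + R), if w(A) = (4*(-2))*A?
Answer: 1731825/673197589 ≈ 0.0025725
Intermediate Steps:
w(A) = -8*A
R = -2214161/1731825 (R = 3396*(1/4300) - 3332*1/1611 = 849/1075 - 3332/1611 = -2214161/1731825 ≈ -1.2785)
1/(-30*(w(-1) - 3*7) + R) = 1/(-30*(-8*(-1) - 3*7) - 2214161/1731825) = 1/(-30*(8 - 21) - 2214161/1731825) = 1/(-30*(-13) - 2214161/1731825) = 1/(390 - 2214161/1731825) = 1/(673197589/1731825) = 1731825/673197589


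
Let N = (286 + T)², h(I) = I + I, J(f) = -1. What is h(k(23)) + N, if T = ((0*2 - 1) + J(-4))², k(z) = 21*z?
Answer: 85066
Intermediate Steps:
h(I) = 2*I
T = 4 (T = ((0*2 - 1) - 1)² = ((0 - 1) - 1)² = (-1 - 1)² = (-2)² = 4)
N = 84100 (N = (286 + 4)² = 290² = 84100)
h(k(23)) + N = 2*(21*23) + 84100 = 2*483 + 84100 = 966 + 84100 = 85066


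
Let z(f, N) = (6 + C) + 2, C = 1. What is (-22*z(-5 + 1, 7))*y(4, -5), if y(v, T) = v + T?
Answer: 198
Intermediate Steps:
z(f, N) = 9 (z(f, N) = (6 + 1) + 2 = 7 + 2 = 9)
y(v, T) = T + v
(-22*z(-5 + 1, 7))*y(4, -5) = (-22*9)*(-5 + 4) = -198*(-1) = 198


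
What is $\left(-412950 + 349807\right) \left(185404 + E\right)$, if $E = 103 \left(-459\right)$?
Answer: $-8721753161$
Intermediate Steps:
$E = -47277$
$\left(-412950 + 349807\right) \left(185404 + E\right) = \left(-412950 + 349807\right) \left(185404 - 47277\right) = \left(-63143\right) 138127 = -8721753161$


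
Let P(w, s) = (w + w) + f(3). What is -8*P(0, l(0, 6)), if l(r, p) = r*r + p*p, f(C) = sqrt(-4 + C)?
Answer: -8*I ≈ -8.0*I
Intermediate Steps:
l(r, p) = p**2 + r**2 (l(r, p) = r**2 + p**2 = p**2 + r**2)
P(w, s) = I + 2*w (P(w, s) = (w + w) + sqrt(-4 + 3) = 2*w + sqrt(-1) = 2*w + I = I + 2*w)
-8*P(0, l(0, 6)) = -8*(I + 2*0) = -8*(I + 0) = -8*I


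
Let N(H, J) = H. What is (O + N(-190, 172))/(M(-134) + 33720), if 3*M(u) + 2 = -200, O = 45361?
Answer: 135513/100958 ≈ 1.3423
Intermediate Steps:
M(u) = -202/3 (M(u) = -⅔ + (⅓)*(-200) = -⅔ - 200/3 = -202/3)
(O + N(-190, 172))/(M(-134) + 33720) = (45361 - 190)/(-202/3 + 33720) = 45171/(100958/3) = 45171*(3/100958) = 135513/100958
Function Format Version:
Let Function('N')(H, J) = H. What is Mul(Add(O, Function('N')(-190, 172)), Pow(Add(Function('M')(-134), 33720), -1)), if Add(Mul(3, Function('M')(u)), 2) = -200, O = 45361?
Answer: Rational(135513, 100958) ≈ 1.3423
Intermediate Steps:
Function('M')(u) = Rational(-202, 3) (Function('M')(u) = Add(Rational(-2, 3), Mul(Rational(1, 3), -200)) = Add(Rational(-2, 3), Rational(-200, 3)) = Rational(-202, 3))
Mul(Add(O, Function('N')(-190, 172)), Pow(Add(Function('M')(-134), 33720), -1)) = Mul(Add(45361, -190), Pow(Add(Rational(-202, 3), 33720), -1)) = Mul(45171, Pow(Rational(100958, 3), -1)) = Mul(45171, Rational(3, 100958)) = Rational(135513, 100958)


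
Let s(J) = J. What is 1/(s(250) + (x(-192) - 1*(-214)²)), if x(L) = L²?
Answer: -1/8682 ≈ -0.00011518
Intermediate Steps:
1/(s(250) + (x(-192) - 1*(-214)²)) = 1/(250 + ((-192)² - 1*(-214)²)) = 1/(250 + (36864 - 1*45796)) = 1/(250 + (36864 - 45796)) = 1/(250 - 8932) = 1/(-8682) = -1/8682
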